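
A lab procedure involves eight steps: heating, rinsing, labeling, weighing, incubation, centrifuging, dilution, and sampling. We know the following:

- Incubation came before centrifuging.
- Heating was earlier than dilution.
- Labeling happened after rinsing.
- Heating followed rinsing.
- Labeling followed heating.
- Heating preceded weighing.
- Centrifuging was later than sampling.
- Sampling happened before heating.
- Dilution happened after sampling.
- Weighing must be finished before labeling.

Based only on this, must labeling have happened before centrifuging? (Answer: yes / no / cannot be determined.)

cannot be determined

No chain of stated constraints runs from labeling to centrifuging, and none runs from centrifuging to labeling either.
So the relative order of labeling and centrifuging is not fixed by the given facts.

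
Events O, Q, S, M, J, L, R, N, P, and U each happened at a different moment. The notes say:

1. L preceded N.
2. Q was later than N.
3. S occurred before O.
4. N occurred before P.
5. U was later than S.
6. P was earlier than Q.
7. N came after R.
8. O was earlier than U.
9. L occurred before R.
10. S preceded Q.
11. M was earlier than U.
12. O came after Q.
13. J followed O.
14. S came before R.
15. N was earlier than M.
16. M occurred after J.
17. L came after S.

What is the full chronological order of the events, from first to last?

S, L, R, N, P, Q, O, J, M, U

The constraints fix every adjacent pair, so only one ordering works:
S → L → R → N → P → Q → O → J → M → U.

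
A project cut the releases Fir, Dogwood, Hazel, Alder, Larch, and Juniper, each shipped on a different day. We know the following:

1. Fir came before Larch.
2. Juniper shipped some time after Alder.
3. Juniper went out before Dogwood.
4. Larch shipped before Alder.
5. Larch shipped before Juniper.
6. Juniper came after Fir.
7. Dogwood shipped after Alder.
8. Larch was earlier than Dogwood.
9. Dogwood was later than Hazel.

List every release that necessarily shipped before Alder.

Directly stated before Alder: Larch.
Fir reaches Alder via Fir → Larch → Alder.

Fir, Larch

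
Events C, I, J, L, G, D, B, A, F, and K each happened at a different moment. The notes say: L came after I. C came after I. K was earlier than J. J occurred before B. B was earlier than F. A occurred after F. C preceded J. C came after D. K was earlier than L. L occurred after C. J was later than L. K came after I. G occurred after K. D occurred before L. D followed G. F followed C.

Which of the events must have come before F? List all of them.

B, C, D, G, I, J, K, L

Directly stated before F: B and C.
D reaches F via D → C → F.
G reaches F via G → D → C → F.
I reaches F via I → C → F.
Likewise J, K, and L each reach F by chaining the stated constraints.
No chain forces A ahead of F.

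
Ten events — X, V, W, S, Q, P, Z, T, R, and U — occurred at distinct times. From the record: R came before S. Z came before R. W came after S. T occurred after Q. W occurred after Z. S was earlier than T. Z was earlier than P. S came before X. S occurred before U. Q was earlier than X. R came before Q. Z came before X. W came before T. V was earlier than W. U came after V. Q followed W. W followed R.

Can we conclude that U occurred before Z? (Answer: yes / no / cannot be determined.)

no

Tracing the constraints gives Z → R → S → U, so Z must come before U.
That means U cannot be before Z.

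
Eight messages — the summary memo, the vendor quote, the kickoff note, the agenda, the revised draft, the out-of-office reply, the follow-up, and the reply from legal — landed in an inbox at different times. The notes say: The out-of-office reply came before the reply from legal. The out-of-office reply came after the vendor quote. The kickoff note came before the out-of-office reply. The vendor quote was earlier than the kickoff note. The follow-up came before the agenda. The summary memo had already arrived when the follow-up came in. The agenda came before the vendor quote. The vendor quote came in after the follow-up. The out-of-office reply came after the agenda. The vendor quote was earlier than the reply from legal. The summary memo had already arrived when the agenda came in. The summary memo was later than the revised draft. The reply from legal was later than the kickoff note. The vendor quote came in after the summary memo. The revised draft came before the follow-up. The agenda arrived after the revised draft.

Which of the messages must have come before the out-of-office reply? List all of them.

the agenda, the follow-up, the kickoff note, the revised draft, the summary memo, the vendor quote

Directly stated before the out-of-office reply: the agenda, the kickoff note, and the vendor quote.
The follow-up reaches the out-of-office reply via the follow-up → the agenda → the out-of-office reply.
The revised draft reaches the out-of-office reply via the revised draft → the agenda → the out-of-office reply.
The summary memo reaches the out-of-office reply via the summary memo → the agenda → the out-of-office reply.
No chain forces the reply from legal ahead of the out-of-office reply.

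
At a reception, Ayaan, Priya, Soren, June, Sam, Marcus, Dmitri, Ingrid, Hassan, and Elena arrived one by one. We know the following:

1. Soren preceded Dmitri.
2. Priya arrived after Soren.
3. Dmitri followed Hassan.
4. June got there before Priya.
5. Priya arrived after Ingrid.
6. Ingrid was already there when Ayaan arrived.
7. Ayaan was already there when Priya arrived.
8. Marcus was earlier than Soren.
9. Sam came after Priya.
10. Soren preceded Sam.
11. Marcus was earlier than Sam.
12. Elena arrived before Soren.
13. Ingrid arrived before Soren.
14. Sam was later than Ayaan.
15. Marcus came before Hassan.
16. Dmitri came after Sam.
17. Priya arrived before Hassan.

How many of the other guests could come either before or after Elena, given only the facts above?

Forced after Elena: Dmitri, Hassan, Priya, Sam, and Soren.
That leaves Ayaan, Ingrid, June, and Marcus with no forced order relative to Elena — 4.

4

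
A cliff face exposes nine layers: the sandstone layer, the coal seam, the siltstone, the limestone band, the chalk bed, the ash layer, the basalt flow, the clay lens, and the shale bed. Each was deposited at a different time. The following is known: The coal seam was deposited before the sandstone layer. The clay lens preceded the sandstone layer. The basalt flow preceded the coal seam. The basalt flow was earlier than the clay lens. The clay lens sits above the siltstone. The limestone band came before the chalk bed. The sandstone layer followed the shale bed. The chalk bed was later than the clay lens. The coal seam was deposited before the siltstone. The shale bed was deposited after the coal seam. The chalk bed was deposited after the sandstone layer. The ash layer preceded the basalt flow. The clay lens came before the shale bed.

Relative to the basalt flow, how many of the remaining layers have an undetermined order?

Forced before the basalt flow: the ash layer; forced after the basalt flow: the chalk bed, the clay lens, the coal seam, the sandstone layer, the shale bed, and the siltstone.
That leaves the limestone band with no forced order relative to the basalt flow — 1.

1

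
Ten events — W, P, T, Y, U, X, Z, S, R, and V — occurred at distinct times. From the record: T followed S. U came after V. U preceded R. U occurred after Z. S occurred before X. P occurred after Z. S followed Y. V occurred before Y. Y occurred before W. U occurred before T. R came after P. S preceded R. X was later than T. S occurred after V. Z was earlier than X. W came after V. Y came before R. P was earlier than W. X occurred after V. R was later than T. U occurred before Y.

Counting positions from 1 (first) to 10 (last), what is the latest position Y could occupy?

5

Y must come before R, S, T, W, and X — 5 events forced after it.
Everything else can be placed before Y in some valid order, so Y can sit as late as position 10 − 5 = 5.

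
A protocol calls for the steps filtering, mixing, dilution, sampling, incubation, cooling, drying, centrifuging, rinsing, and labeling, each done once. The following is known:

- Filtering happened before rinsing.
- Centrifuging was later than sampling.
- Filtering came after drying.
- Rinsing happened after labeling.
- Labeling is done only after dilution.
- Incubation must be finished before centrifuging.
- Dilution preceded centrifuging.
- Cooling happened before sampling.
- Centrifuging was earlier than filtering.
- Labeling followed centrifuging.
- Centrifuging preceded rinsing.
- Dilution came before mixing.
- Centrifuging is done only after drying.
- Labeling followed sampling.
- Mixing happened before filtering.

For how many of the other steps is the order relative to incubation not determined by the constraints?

5

Forced after incubation: centrifuging, filtering, labeling, and rinsing.
That leaves cooling, dilution, drying, mixing, and sampling with no forced order relative to incubation — 5.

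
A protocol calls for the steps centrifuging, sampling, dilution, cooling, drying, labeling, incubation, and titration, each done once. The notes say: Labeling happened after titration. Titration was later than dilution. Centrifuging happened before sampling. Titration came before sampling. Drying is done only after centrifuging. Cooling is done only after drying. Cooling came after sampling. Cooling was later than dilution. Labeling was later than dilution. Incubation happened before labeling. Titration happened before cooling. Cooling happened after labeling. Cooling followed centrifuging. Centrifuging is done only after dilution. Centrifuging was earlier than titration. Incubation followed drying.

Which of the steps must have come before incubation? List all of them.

Directly stated before incubation: drying.
Centrifuging reaches incubation via centrifuging → drying → incubation.
Dilution reaches incubation via dilution → centrifuging → drying → incubation.
No chain forces cooling (or any of the others) ahead of incubation.

centrifuging, dilution, drying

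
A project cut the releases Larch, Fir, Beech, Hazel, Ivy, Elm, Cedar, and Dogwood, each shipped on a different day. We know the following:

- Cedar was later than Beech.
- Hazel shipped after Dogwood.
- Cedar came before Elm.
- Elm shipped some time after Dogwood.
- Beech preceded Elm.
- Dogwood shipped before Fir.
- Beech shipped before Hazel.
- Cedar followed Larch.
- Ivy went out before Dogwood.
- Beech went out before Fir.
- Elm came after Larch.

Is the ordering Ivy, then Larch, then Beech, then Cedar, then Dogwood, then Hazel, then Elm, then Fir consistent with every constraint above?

yes

Check each stated constraint against the proposed order — e.g. Larch is ahead of Elm; Beech is ahead of Fir. Every pair is in the required order; nothing is violated.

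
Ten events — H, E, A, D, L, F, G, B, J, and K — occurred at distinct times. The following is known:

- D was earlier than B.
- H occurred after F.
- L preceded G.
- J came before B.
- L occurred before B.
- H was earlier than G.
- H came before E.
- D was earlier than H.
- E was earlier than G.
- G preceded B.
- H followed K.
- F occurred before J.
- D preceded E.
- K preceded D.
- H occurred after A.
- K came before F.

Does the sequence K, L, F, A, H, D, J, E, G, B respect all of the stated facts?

no

The constraints require D before H, but in the proposed sequence H appears ahead of D. That one violation is enough.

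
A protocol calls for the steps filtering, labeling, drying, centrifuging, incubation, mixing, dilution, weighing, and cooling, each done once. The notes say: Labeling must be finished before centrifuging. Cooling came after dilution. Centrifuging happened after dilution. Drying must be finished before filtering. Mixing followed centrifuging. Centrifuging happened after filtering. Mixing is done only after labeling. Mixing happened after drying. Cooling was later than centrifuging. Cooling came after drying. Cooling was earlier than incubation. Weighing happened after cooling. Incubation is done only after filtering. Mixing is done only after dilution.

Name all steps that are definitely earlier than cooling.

Directly stated before cooling: centrifuging, dilution, and drying.
Filtering reaches cooling via filtering → centrifuging → cooling.
Labeling reaches cooling via labeling → centrifuging → cooling.

centrifuging, dilution, drying, filtering, labeling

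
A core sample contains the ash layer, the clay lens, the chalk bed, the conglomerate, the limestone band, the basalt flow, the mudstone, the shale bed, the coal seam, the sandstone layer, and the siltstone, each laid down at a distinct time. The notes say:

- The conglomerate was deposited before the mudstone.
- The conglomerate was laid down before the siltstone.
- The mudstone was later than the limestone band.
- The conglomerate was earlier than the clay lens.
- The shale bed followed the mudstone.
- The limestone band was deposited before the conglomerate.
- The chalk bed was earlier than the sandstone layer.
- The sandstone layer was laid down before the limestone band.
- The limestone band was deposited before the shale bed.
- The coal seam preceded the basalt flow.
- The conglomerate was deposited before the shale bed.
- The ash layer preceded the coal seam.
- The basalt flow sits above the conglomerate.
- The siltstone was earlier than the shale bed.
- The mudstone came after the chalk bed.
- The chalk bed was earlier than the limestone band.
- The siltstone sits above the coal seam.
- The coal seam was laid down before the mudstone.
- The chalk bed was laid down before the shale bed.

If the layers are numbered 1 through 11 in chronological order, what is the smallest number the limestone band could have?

3

The chalk bed and the sandstone layer must both come before the limestone band — 2 forced predecessors.
Nothing else is forced ahead of the limestone band, so its earliest slot is position 2 + 1 = 3.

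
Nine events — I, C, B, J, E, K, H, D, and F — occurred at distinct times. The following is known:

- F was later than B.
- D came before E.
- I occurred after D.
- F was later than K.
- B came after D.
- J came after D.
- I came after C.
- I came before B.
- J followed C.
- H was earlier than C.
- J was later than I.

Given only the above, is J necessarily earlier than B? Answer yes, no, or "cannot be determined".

No chain of stated constraints runs from J to B, and none runs from B to J either.
So the relative order of J and B is not fixed by the given facts.

cannot be determined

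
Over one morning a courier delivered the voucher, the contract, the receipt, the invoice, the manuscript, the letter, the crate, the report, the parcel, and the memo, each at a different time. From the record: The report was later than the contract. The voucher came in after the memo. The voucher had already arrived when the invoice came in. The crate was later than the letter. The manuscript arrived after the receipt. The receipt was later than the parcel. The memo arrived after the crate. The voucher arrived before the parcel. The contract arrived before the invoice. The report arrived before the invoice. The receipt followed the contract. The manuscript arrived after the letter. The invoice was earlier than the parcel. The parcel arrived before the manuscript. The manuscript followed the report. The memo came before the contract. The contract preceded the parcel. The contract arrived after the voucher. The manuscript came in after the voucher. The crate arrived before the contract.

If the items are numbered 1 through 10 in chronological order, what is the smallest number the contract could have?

5

The crate, the letter, the memo, and the voucher must all come before the contract — 4 forced predecessors.
Nothing else is forced ahead of the contract, so its earliest slot is position 4 + 1 = 5.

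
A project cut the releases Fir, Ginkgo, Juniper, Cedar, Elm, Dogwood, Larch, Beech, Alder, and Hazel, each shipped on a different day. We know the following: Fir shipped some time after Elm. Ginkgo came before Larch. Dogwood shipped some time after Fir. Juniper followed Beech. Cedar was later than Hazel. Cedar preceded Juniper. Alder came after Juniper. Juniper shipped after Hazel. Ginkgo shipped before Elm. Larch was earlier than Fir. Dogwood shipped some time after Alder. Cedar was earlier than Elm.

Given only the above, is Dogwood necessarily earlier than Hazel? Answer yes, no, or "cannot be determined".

Tracing the constraints gives Hazel → Juniper → Alder → Dogwood, so Hazel must come before Dogwood.
That means Dogwood cannot be before Hazel.

no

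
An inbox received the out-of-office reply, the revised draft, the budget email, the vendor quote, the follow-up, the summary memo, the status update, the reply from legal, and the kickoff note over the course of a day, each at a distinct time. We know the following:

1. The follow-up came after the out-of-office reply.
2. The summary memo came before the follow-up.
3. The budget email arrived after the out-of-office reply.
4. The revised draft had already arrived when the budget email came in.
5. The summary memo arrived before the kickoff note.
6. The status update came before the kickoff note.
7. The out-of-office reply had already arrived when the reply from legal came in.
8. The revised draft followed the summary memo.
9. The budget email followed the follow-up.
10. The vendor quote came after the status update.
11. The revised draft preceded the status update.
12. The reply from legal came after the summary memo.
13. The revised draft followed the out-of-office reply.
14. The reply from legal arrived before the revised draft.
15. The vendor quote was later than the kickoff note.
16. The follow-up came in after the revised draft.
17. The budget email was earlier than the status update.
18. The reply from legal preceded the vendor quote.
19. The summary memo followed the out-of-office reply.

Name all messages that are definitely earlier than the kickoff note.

the budget email, the follow-up, the out-of-office reply, the reply from legal, the revised draft, the status update, the summary memo

Directly stated before the kickoff note: the status update and the summary memo.
The budget email reaches the kickoff note via the budget email → the status update → the kickoff note.
The follow-up reaches the kickoff note via the follow-up → the budget email → the status update → the kickoff note.
The out-of-office reply reaches the kickoff note via the out-of-office reply → the summary memo → the kickoff note.
Likewise the reply from legal and the revised draft each reach the kickoff note by chaining the stated constraints.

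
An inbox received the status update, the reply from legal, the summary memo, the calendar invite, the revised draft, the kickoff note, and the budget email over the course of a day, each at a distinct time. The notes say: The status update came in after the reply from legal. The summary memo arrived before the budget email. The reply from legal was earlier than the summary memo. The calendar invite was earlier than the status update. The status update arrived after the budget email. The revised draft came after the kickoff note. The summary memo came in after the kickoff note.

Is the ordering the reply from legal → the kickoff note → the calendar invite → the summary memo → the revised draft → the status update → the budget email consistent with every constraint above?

The constraints require the budget email before the status update, but in the proposed sequence the status update appears ahead of the budget email. That one violation is enough.

no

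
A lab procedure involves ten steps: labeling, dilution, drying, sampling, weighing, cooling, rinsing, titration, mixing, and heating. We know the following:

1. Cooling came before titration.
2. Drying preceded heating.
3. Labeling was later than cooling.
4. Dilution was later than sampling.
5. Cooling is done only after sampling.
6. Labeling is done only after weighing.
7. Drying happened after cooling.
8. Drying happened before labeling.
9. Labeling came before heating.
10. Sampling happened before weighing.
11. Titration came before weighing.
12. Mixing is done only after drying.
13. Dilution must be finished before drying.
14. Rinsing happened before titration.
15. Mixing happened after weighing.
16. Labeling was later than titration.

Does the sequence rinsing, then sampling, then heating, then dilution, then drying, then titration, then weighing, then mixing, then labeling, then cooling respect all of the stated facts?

no

The constraints require labeling before heating, but in the proposed sequence heating appears ahead of labeling. That one violation is enough.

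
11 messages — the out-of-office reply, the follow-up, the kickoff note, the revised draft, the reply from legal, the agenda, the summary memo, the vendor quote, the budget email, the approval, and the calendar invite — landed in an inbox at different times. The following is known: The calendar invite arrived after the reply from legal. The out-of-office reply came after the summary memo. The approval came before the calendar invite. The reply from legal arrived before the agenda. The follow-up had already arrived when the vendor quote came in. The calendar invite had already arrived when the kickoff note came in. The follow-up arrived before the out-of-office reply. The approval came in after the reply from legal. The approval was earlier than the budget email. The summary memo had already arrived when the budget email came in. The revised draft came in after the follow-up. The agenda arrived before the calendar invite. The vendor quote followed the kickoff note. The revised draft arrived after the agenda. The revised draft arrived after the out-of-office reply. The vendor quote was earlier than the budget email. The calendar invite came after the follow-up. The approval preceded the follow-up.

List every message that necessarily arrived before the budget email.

Directly stated before the budget email: the approval, the summary memo, and the vendor quote.
The agenda reaches the budget email via the agenda → the calendar invite → the kickoff note → the vendor quote → the budget email.
The calendar invite reaches the budget email via the calendar invite → the kickoff note → the vendor quote → the budget email.
The follow-up reaches the budget email via the follow-up → the vendor quote → the budget email.
Likewise the kickoff note and the reply from legal each reach the budget email by chaining the stated constraints.

the agenda, the approval, the calendar invite, the follow-up, the kickoff note, the reply from legal, the summary memo, the vendor quote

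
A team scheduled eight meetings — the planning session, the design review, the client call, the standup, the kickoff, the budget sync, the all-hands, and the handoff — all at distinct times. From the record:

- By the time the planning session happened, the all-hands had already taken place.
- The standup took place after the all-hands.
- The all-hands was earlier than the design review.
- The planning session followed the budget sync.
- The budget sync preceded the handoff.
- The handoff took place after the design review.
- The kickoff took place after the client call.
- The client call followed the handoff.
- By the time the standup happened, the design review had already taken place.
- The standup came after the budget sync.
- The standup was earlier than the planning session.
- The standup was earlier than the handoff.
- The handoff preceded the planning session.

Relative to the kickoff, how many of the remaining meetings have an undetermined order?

Forced before the kickoff: the all-hands, the budget sync, the client call, the design review, the handoff, and the standup.
That leaves the planning session with no forced order relative to the kickoff — 1.

1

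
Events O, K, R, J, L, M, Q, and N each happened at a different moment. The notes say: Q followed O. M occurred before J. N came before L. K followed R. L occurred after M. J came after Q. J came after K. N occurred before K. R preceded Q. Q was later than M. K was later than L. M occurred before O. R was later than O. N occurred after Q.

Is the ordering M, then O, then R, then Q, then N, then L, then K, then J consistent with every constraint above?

Check each stated constraint against the proposed order — e.g. M is ahead of L; M is ahead of J. Every pair is in the required order; nothing is violated.

yes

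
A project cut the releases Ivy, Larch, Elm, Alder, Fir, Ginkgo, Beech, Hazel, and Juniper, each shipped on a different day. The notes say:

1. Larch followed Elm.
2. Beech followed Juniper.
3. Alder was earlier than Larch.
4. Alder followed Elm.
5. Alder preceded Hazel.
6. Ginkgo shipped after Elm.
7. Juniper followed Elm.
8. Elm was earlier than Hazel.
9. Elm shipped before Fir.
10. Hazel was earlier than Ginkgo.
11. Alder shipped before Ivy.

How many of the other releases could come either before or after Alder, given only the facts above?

Forced before Alder: Elm; forced after Alder: Ginkgo, Hazel, Ivy, and Larch.
That leaves Beech, Fir, and Juniper with no forced order relative to Alder — 3.

3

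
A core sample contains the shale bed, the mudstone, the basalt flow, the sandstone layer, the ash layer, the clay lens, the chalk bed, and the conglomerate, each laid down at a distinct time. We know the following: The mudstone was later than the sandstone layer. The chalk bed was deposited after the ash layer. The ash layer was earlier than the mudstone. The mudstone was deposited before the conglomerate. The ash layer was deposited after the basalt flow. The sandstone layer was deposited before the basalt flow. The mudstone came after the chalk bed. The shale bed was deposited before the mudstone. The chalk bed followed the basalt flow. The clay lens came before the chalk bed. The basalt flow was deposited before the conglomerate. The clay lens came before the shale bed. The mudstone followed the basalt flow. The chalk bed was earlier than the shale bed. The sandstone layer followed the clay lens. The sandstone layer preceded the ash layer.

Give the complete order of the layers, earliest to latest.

the clay lens, the sandstone layer, the basalt flow, the ash layer, the chalk bed, the shale bed, the mudstone, the conglomerate

The constraints fix every adjacent pair, so only one ordering works:
the clay lens → the sandstone layer → the basalt flow → the ash layer → the chalk bed → the shale bed → the mudstone → the conglomerate.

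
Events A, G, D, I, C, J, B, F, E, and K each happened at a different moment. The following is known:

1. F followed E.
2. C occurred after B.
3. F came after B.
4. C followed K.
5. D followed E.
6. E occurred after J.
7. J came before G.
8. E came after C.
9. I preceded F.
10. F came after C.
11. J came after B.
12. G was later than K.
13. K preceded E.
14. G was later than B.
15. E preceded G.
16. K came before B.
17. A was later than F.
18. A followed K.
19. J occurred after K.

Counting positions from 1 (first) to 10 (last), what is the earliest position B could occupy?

K must come before B — 1 forced predecessor.
Nothing else is forced ahead of B, so its earliest slot is position 1 + 1 = 2.

2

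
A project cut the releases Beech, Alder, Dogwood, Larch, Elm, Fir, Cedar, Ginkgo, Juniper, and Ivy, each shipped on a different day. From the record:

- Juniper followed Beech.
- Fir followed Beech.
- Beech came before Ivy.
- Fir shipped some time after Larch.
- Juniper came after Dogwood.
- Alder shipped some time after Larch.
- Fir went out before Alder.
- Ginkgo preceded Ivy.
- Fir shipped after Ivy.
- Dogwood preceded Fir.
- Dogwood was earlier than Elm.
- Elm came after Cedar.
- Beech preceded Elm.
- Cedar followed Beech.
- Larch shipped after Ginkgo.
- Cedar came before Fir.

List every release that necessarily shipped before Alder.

Beech, Cedar, Dogwood, Fir, Ginkgo, Ivy, Larch

Directly stated before Alder: Fir and Larch.
Beech reaches Alder via Beech → Fir → Alder.
Cedar reaches Alder via Cedar → Fir → Alder.
Dogwood reaches Alder via Dogwood → Fir → Alder.
Likewise Ginkgo and Ivy each reach Alder by chaining the stated constraints.
No chain forces Elm (or any of the others) ahead of Alder.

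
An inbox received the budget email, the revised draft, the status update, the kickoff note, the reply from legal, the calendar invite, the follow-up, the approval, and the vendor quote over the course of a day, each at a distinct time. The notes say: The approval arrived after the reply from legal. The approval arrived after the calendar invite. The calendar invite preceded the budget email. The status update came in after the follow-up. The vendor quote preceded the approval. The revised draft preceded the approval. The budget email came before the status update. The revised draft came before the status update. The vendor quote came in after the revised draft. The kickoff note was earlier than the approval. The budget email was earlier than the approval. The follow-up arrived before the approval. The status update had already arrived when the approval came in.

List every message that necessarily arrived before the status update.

Directly stated before the status update: the budget email, the follow-up, and the revised draft.
The calendar invite reaches the status update via the calendar invite → the budget email → the status update.

the budget email, the calendar invite, the follow-up, the revised draft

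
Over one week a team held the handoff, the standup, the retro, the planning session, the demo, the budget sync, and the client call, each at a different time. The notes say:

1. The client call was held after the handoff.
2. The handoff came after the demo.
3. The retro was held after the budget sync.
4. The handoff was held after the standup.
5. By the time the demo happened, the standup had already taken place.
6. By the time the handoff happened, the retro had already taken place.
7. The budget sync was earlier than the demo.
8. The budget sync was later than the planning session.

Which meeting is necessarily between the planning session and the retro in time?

the budget sync

Tracing the constraints gives the planning session → the budget sync → the retro, so the budget sync sits after the planning session and before the retro.
No other meeting is forced both after the planning session and before the retro.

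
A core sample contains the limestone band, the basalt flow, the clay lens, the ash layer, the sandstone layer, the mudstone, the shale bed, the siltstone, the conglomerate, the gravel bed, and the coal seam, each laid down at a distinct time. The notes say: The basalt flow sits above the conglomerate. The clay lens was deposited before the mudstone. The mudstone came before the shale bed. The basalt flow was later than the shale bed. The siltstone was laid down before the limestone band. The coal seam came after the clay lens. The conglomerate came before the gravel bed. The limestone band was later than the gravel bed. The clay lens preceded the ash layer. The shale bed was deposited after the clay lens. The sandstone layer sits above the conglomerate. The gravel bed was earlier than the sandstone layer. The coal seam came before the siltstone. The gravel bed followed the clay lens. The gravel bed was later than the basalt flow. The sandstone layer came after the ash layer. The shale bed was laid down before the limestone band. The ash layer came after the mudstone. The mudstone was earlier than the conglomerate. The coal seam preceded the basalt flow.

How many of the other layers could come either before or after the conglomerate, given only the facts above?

Forced before the conglomerate: the clay lens and the mudstone; forced after the conglomerate: the basalt flow, the gravel bed, the limestone band, and the sandstone layer.
That leaves the ash layer, the coal seam, the shale bed, and the siltstone with no forced order relative to the conglomerate — 4.

4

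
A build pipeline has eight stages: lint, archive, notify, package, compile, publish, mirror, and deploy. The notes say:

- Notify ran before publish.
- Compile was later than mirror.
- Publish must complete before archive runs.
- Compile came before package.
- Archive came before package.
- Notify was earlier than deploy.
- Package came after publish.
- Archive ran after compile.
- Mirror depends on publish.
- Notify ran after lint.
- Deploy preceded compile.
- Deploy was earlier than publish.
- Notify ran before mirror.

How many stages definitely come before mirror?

Directly stated before mirror: notify and publish.
Deploy reaches mirror via deploy → publish → mirror.
Lint reaches mirror via lint → notify → mirror.
That's deploy, lint, notify, and publish — 4 in all.

4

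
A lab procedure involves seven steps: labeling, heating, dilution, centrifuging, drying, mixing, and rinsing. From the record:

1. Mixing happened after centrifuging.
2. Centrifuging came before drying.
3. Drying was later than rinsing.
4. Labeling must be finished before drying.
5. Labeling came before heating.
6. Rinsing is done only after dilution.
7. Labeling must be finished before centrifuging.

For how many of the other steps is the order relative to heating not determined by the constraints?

5

Forced before heating: labeling.
That leaves centrifuging, dilution, drying, mixing, and rinsing with no forced order relative to heating — 5.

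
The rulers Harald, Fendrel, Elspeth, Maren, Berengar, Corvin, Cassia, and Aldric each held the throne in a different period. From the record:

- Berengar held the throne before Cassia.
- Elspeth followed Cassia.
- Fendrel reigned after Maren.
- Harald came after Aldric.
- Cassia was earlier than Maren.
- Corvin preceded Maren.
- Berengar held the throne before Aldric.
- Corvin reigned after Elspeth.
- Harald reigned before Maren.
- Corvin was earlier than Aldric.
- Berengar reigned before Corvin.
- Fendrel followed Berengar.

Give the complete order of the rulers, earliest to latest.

The constraints fix every adjacent pair, so only one ordering works:
Berengar → Cassia → Elspeth → Corvin → Aldric → Harald → Maren → Fendrel.

Berengar, Cassia, Elspeth, Corvin, Aldric, Harald, Maren, Fendrel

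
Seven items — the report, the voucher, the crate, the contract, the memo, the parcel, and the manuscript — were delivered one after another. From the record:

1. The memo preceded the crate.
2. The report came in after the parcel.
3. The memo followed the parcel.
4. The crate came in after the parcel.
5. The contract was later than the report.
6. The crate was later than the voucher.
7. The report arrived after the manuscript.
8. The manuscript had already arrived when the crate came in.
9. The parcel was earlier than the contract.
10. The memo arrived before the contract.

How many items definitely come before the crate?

Directly stated before the crate: the manuscript, the memo, the parcel, and the voucher.
No chain forces the contract (or any of the others) ahead of the crate.
That's the manuscript, the memo, the parcel, and the voucher — 4 in all.

4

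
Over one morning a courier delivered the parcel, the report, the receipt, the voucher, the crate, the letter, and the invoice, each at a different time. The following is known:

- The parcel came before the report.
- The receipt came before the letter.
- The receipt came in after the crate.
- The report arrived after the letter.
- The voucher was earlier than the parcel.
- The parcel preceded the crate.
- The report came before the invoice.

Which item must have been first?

the voucher

The voucher has a chain of constraints placing it before every other item, so the voucher must be first.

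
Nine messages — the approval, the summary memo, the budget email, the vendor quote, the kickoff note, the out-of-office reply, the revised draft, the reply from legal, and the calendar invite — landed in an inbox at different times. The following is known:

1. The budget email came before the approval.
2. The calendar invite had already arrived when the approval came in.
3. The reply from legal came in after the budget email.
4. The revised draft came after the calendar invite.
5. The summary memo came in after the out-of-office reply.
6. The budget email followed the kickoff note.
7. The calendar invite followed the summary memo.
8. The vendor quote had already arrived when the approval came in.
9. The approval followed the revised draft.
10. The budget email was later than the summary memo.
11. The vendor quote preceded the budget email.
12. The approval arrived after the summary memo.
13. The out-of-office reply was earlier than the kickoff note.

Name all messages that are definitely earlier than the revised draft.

Directly stated before the revised draft: the calendar invite.
The out-of-office reply reaches the revised draft via the out-of-office reply → the summary memo → the calendar invite → the revised draft.
The summary memo reaches the revised draft via the summary memo → the calendar invite → the revised draft.
No chain forces the vendor quote (or any of the others) ahead of the revised draft.

the calendar invite, the out-of-office reply, the summary memo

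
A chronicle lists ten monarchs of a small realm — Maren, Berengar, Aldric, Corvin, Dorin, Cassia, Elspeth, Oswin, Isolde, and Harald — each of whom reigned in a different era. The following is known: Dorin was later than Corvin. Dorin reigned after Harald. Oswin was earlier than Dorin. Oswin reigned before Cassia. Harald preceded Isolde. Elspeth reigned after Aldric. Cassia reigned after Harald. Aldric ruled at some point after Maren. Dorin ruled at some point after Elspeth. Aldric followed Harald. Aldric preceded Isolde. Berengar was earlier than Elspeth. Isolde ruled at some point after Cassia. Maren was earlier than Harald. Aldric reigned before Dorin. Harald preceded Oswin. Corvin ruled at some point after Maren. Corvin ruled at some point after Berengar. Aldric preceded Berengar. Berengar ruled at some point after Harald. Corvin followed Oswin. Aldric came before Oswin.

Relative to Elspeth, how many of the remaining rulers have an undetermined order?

4

Forced before Elspeth: Aldric, Berengar, Harald, and Maren; forced after Elspeth: Dorin.
That leaves Cassia, Corvin, Isolde, and Oswin with no forced order relative to Elspeth — 4.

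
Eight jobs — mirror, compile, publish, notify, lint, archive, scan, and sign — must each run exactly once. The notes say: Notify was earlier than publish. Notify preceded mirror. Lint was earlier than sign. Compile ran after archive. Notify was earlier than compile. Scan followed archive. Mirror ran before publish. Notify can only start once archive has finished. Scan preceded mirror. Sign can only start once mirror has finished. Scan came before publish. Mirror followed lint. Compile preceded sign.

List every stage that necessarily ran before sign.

Directly stated before sign: compile, lint, and mirror.
Archive reaches sign via archive → compile → sign.
Notify reaches sign via notify → mirror → sign.
Scan reaches sign via scan → mirror → sign.

archive, compile, lint, mirror, notify, scan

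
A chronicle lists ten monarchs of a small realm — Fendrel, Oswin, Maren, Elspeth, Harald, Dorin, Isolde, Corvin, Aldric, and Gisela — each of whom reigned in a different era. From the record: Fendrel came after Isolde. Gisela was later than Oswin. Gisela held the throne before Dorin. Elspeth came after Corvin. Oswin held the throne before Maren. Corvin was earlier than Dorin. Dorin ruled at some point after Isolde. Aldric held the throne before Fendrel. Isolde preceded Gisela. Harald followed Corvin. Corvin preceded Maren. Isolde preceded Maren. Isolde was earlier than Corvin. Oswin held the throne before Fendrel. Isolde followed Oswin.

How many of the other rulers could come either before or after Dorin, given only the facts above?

Forced before Dorin: Corvin, Gisela, Isolde, and Oswin.
That leaves Aldric, Elspeth, Fendrel, Harald, and Maren with no forced order relative to Dorin — 5.

5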